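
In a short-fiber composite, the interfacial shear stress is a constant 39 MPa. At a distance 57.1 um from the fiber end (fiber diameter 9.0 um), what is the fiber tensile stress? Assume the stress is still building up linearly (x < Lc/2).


Force balance: sigma_f * (pi*d^2/4) = tau * (pi*d) * x  ->  sigma_f = 4 * tau * x / d
sigma_f = 4 * 39 * 57.1 / 9.0 = 989.7 MPa

989.7 MPa


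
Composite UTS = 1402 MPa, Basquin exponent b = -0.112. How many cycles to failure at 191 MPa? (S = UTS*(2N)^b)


N = 0.5 * (S/UTS)^(1/b) = 0.5 * (191/1402)^(1/-0.112) = 2.6827e+07 cycles

2.6827e+07 cycles


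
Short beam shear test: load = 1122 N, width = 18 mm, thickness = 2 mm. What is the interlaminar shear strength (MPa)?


ILSS = 3F/(4bh) = 3*1122/(4*18*2) = 23.38 MPa

23.38 MPa


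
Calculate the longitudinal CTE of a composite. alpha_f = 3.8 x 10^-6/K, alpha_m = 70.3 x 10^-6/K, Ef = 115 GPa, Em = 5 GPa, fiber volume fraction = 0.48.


E1 = Ef*Vf + Em*(1-Vf) = 57.8
alpha_1 = (alpha_f*Ef*Vf + alpha_m*Em*(1-Vf))/E1 = 6.79 x 10^-6/K

6.79 x 10^-6/K


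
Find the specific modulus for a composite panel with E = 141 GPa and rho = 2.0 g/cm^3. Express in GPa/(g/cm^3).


Specific stiffness = E/rho = 141/2.0 = 70.5 GPa/(g/cm^3)

70.5 GPa/(g/cm^3)


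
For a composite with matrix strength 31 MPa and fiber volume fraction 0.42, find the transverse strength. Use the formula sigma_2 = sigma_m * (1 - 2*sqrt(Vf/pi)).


factor = 1 - 2*sqrt(0.42/pi) = 0.2687
sigma_2 = 31 * 0.2687 = 8.33 MPa

8.33 MPa


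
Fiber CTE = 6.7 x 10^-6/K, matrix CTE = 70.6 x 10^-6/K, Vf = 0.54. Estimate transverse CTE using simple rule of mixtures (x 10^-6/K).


alpha_2 = alpha_f*Vf + alpha_m*(1-Vf) = 6.7*0.54 + 70.6*0.46 = 36.1 x 10^-6/K

36.1 x 10^-6/K


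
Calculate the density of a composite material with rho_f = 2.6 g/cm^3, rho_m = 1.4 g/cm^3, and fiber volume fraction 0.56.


rho_c = rho_f*Vf + rho_m*(1-Vf) = 2.6*0.56 + 1.4*0.44 = 2.072 g/cm^3

2.072 g/cm^3


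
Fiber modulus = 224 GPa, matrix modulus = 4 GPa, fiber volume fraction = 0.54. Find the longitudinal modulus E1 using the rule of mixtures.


E1 = Ef*Vf + Em*(1-Vf) = 224*0.54 + 4*0.46 = 122.8 GPa

122.8 GPa


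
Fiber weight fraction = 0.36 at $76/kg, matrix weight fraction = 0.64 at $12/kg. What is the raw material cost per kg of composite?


Cost = cost_f*Wf + cost_m*Wm = 76*0.36 + 12*0.64 = $35.04/kg

$35.04/kg


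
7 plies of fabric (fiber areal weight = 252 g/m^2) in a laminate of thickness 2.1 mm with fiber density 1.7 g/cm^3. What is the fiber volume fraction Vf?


Vf = n * FAW / (rho_f * h * 1000) = 7 * 252 / (1.7 * 2.1 * 1000) = 0.4941

0.4941


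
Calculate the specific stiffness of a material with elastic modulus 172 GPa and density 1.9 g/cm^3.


Specific stiffness = E/rho = 172/1.9 = 90.5 GPa/(g/cm^3)

90.5 GPa/(g/cm^3)


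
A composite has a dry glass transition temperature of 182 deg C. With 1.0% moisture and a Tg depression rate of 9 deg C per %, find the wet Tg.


Tg_wet = Tg_dry - k*moisture = 182 - 9*1.0 = 173.0 deg C

173.0 deg C


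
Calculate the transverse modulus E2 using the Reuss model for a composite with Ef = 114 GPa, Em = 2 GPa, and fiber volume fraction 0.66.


1/E2 = Vf/Ef + (1-Vf)/Em = 0.66/114 + 0.34/2
E2 = 5.69 GPa

5.69 GPa


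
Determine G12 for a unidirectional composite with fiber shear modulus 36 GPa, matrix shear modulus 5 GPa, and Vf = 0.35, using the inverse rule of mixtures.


1/G12 = Vf/Gf + (1-Vf)/Gm = 0.35/36 + 0.65/5
G12 = 7.16 GPa

7.16 GPa


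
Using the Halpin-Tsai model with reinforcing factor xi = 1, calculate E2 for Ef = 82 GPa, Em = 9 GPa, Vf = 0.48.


eta = (Ef/Em - 1)/(Ef/Em + xi) = (9.1111 - 1)/(9.1111 + 1) = 0.8022
E2 = Em*(1+xi*eta*Vf)/(1-eta*Vf) = 20.27 GPa

20.27 GPa


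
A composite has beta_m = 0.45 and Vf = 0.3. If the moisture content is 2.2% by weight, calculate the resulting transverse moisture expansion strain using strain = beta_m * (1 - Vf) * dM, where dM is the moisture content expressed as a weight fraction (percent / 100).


dM = 2.2/100 = 0.022
strain = beta_m * (1-Vf) * dM = 0.45 * 0.7 * 0.022 = 0.00693

0.00693


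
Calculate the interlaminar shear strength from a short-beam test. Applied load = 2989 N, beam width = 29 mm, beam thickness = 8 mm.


ILSS = 3F/(4bh) = 3*2989/(4*29*8) = 9.66 MPa

9.66 MPa


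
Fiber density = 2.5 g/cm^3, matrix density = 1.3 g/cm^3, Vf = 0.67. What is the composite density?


rho_c = rho_f*Vf + rho_m*(1-Vf) = 2.5*0.67 + 1.3*0.33 = 2.104 g/cm^3

2.104 g/cm^3


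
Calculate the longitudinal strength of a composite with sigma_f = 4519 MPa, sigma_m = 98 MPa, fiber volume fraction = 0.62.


sigma_1 = sigma_f*Vf + sigma_m*(1-Vf) = 4519*0.62 + 98*0.38 = 2839.0 MPa

2839.0 MPa


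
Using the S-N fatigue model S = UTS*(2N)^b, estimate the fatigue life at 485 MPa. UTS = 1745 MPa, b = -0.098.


N = 0.5 * (S/UTS)^(1/b) = 0.5 * (485/1745)^(1/-0.098) = 236040.9081 cycles

236040.9081 cycles


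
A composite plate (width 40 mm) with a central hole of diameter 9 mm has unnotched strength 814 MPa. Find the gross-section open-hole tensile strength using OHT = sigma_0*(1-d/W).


OHT = sigma_0*(1-d/W) = 814*(1-9/40) = 630.9 MPa

630.9 MPa


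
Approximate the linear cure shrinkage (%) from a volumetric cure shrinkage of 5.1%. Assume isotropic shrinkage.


Linear shrinkage ≈ vol_shrink/3 = 5.1/3 = 1.7%

1.7%


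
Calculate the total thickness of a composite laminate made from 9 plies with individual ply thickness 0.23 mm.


h = n * t_ply = 9 * 0.23 = 2.07 mm

2.07 mm


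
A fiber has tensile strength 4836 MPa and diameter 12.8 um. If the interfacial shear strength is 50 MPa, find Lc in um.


Lc = sigma_f * d / (2 * tau_i) = 4836 * 12.8 / (2 * 50) = 619.0 um

619.0 um


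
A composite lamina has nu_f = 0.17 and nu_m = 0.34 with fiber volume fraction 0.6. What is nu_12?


nu_12 = nu_f*Vf + nu_m*(1-Vf) = 0.17*0.6 + 0.34*0.4 = 0.238

0.238


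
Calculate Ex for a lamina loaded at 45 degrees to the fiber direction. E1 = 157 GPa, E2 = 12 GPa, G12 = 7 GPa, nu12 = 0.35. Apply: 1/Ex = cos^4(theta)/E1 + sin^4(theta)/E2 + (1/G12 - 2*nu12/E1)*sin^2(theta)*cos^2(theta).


cos^4(45) = 0.25, sin^4(45) = 0.25, sin^2(45)*cos^2(45) = 0.25
1/G12 - 2*nu12/E1 = 1/7 - 2*0.35/157 = 0.138399 GPa^-1
1/Ex = 0.25/157 + 0.25/12 + 0.138399*0.25 = 0.0570253 GPa^-1
Ex = 17.54 GPa

17.54 GPa


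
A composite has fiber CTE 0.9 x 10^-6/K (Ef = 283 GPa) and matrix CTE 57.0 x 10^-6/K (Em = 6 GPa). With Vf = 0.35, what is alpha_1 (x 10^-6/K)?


E1 = Ef*Vf + Em*(1-Vf) = 102.95
alpha_1 = (alpha_f*Ef*Vf + alpha_m*Em*(1-Vf))/E1 = 3.03 x 10^-6/K

3.03 x 10^-6/K


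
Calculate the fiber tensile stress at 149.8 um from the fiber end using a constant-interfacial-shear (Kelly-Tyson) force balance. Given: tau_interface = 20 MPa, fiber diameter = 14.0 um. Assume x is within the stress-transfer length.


Force balance: sigma_f * (pi*d^2/4) = tau * (pi*d) * x  ->  sigma_f = 4 * tau * x / d
sigma_f = 4 * 20 * 149.8 / 14.0 = 856.0 MPa

856.0 MPa


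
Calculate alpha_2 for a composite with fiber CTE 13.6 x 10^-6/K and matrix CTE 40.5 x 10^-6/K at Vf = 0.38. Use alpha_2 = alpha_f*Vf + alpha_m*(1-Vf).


alpha_2 = alpha_f*Vf + alpha_m*(1-Vf) = 13.6*0.38 + 40.5*0.62 = 30.3 x 10^-6/K

30.3 x 10^-6/K


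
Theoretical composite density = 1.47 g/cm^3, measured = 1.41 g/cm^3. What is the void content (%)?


Void% = (rho_theo - rho_actual)/rho_theo * 100 = (1.47 - 1.41)/1.47 * 100 = 4.08%

4.08%


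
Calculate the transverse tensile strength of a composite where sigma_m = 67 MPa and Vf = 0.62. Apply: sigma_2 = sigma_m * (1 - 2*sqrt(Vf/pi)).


factor = 1 - 2*sqrt(0.62/pi) = 0.1115
sigma_2 = 67 * 0.1115 = 7.47 MPa

7.47 MPa


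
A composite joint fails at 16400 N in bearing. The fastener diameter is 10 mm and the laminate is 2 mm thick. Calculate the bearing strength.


sigma_br = F/(d*h) = 16400/(10*2) = 820.0 MPa

820.0 MPa


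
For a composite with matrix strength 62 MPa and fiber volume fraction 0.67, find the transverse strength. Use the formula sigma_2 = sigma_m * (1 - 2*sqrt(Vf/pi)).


factor = 1 - 2*sqrt(0.67/pi) = 0.0764
sigma_2 = 62 * 0.0764 = 4.74 MPa

4.74 MPa


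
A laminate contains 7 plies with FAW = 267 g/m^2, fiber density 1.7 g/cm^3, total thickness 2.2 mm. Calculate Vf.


Vf = n * FAW / (rho_f * h * 1000) = 7 * 267 / (1.7 * 2.2 * 1000) = 0.4997

0.4997


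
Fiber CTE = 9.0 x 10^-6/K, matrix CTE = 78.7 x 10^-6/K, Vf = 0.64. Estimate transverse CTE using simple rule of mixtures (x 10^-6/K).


alpha_2 = alpha_f*Vf + alpha_m*(1-Vf) = 9.0*0.64 + 78.7*0.36 = 34.1 x 10^-6/K

34.1 x 10^-6/K


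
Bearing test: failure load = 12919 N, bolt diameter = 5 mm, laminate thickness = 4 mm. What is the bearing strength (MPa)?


sigma_br = F/(d*h) = 12919/(5*4) = 646.0 MPa

646.0 MPa


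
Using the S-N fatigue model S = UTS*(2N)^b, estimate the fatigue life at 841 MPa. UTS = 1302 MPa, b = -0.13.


N = 0.5 * (S/UTS)^(1/b) = 0.5 * (841/1302)^(1/-0.13) = 14.4240 cycles

14.4240 cycles


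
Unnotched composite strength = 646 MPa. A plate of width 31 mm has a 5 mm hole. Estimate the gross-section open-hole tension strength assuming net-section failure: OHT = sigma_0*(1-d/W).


OHT = sigma_0*(1-d/W) = 646*(1-5/31) = 541.8 MPa

541.8 MPa


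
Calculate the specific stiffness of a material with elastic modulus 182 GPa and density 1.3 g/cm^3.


Specific stiffness = E/rho = 182/1.3 = 140.0 GPa/(g/cm^3)

140.0 GPa/(g/cm^3)


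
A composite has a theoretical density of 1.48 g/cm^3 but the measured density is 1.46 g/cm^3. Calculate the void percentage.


Void% = (rho_theo - rho_actual)/rho_theo * 100 = (1.48 - 1.46)/1.48 * 100 = 1.35%

1.35%


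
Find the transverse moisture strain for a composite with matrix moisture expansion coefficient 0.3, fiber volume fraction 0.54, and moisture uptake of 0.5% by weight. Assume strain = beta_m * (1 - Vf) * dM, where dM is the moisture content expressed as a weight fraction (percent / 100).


dM = 0.5/100 = 0.005
strain = beta_m * (1-Vf) * dM = 0.3 * 0.46 * 0.005 = 0.00069

0.00069


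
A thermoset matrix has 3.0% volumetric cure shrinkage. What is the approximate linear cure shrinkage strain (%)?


Linear shrinkage ≈ vol_shrink/3 = 3.0/3 = 1.0%

1.0%


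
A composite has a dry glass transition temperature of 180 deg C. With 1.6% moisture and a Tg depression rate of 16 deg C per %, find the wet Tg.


Tg_wet = Tg_dry - k*moisture = 180 - 16*1.6 = 154.4 deg C

154.4 deg C


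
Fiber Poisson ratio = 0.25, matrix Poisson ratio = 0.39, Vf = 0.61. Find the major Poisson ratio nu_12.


nu_12 = nu_f*Vf + nu_m*(1-Vf) = 0.25*0.61 + 0.39*0.39 = 0.3046

0.3046


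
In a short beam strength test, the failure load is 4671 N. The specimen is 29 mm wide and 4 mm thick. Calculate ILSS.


ILSS = 3F/(4bh) = 3*4671/(4*29*4) = 30.2 MPa

30.2 MPa


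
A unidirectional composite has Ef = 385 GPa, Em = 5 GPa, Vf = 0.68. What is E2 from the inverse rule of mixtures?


1/E2 = Vf/Ef + (1-Vf)/Em = 0.68/385 + 0.32/5
E2 = 15.21 GPa

15.21 GPa


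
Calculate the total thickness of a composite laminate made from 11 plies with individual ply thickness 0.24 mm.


h = n * t_ply = 11 * 0.24 = 2.64 mm

2.64 mm


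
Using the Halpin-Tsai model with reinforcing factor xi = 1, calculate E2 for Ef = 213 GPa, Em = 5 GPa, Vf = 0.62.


eta = (Ef/Em - 1)/(Ef/Em + xi) = (42.6 - 1)/(42.6 + 1) = 0.9541
E2 = Em*(1+xi*eta*Vf)/(1-eta*Vf) = 19.48 GPa

19.48 GPa


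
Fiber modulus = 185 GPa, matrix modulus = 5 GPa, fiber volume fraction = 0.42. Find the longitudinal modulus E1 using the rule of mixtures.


E1 = Ef*Vf + Em*(1-Vf) = 185*0.42 + 5*0.58 = 80.6 GPa

80.6 GPa


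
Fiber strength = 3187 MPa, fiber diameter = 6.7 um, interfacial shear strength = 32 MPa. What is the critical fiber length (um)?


Lc = sigma_f * d / (2 * tau_i) = 3187 * 6.7 / (2 * 32) = 333.6 um

333.6 um


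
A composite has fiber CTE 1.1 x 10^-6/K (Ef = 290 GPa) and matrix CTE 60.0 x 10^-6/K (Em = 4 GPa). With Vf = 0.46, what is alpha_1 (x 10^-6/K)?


E1 = Ef*Vf + Em*(1-Vf) = 135.56
alpha_1 = (alpha_f*Ef*Vf + alpha_m*Em*(1-Vf))/E1 = 2.04 x 10^-6/K

2.04 x 10^-6/K


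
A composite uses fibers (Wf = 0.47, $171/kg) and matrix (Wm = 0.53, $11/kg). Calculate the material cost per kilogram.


Cost = cost_f*Wf + cost_m*Wm = 171*0.47 + 11*0.53 = $86.2/kg

$86.2/kg


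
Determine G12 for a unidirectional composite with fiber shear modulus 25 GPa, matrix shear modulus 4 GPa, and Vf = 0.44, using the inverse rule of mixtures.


1/G12 = Vf/Gf + (1-Vf)/Gm = 0.44/25 + 0.56/4
G12 = 6.35 GPa

6.35 GPa


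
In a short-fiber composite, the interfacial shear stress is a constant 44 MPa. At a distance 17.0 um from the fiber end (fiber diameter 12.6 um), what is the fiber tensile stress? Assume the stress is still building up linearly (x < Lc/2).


Force balance: sigma_f * (pi*d^2/4) = tau * (pi*d) * x  ->  sigma_f = 4 * tau * x / d
sigma_f = 4 * 44 * 17.0 / 12.6 = 237.5 MPa

237.5 MPa


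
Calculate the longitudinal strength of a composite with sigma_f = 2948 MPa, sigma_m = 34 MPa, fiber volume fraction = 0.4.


sigma_1 = sigma_f*Vf + sigma_m*(1-Vf) = 2948*0.4 + 34*0.6 = 1199.6 MPa

1199.6 MPa


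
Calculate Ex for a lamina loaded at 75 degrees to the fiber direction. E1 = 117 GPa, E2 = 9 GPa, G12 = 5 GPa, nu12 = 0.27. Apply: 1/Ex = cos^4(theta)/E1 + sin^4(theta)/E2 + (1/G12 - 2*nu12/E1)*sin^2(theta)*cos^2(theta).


cos^4(75) = 0.004487, sin^4(75) = 0.870513, sin^2(75)*cos^2(75) = 0.0625
1/G12 - 2*nu12/E1 = 1/5 - 2*0.27/117 = 0.195385 GPa^-1
1/Ex = 0.004487/117 + 0.870513/9 + 0.195385*0.0625 = 0.1089735 GPa^-1
Ex = 9.18 GPa

9.18 GPa


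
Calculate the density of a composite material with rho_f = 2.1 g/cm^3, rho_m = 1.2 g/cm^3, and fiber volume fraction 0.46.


rho_c = rho_f*Vf + rho_m*(1-Vf) = 2.1*0.46 + 1.2*0.54 = 1.614 g/cm^3

1.614 g/cm^3


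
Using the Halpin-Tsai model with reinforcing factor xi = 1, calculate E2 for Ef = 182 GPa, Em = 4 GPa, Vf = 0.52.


eta = (Ef/Em - 1)/(Ef/Em + xi) = (45.5 - 1)/(45.5 + 1) = 0.957
E2 = Em*(1+xi*eta*Vf)/(1-eta*Vf) = 11.92 GPa

11.92 GPa


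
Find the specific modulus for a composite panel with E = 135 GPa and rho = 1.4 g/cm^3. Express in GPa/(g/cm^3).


Specific stiffness = E/rho = 135/1.4 = 96.4 GPa/(g/cm^3)

96.4 GPa/(g/cm^3)


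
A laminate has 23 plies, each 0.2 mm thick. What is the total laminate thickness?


h = n * t_ply = 23 * 0.2 = 4.6 mm

4.6 mm


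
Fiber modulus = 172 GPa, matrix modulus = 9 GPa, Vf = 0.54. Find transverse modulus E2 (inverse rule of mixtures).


1/E2 = Vf/Ef + (1-Vf)/Em = 0.54/172 + 0.46/9
E2 = 18.43 GPa

18.43 GPa


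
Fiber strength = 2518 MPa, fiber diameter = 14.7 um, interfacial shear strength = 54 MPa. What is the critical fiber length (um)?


Lc = sigma_f * d / (2 * tau_i) = 2518 * 14.7 / (2 * 54) = 342.7 um

342.7 um


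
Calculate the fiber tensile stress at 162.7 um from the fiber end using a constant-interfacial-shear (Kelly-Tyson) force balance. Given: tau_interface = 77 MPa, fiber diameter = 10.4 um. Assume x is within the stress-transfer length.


Force balance: sigma_f * (pi*d^2/4) = tau * (pi*d) * x  ->  sigma_f = 4 * tau * x / d
sigma_f = 4 * 77 * 162.7 / 10.4 = 4818.4 MPa

4818.4 MPa


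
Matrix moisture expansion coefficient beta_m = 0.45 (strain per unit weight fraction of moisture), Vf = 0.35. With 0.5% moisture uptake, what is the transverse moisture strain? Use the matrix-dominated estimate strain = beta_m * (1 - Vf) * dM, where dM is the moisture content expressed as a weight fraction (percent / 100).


dM = 0.5/100 = 0.005
strain = beta_m * (1-Vf) * dM = 0.45 * 0.65 * 0.005 = 0.0014625

0.0014625


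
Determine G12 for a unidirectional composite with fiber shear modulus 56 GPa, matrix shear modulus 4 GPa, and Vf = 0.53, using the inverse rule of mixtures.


1/G12 = Vf/Gf + (1-Vf)/Gm = 0.53/56 + 0.47/4
G12 = 7.88 GPa

7.88 GPa


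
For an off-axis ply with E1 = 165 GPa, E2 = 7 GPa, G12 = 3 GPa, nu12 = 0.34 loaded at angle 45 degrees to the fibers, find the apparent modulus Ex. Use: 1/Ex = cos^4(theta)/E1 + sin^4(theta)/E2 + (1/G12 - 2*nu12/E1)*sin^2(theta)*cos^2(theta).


cos^4(45) = 0.25, sin^4(45) = 0.25, sin^2(45)*cos^2(45) = 0.25
1/G12 - 2*nu12/E1 = 1/3 - 2*0.34/165 = 0.329212 GPa^-1
1/Ex = 0.25/165 + 0.25/7 + 0.329212*0.25 = 0.1195325 GPa^-1
Ex = 8.37 GPa

8.37 GPa


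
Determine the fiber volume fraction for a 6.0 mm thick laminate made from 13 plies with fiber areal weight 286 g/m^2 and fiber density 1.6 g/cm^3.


Vf = n * FAW / (rho_f * h * 1000) = 13 * 286 / (1.6 * 6.0 * 1000) = 0.3873

0.3873


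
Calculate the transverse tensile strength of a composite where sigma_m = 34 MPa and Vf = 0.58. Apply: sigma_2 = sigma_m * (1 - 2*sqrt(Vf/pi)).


factor = 1 - 2*sqrt(0.58/pi) = 0.1407
sigma_2 = 34 * 0.1407 = 4.78 MPa

4.78 MPa


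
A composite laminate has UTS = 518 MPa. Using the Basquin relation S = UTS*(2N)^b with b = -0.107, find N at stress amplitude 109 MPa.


N = 0.5 * (S/UTS)^(1/b) = 0.5 * (109/518)^(1/-0.107) = 1.0597e+06 cycles

1.0597e+06 cycles


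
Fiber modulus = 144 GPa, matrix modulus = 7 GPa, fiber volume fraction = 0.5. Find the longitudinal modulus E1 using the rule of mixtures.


E1 = Ef*Vf + Em*(1-Vf) = 144*0.5 + 7*0.5 = 75.5 GPa

75.5 GPa


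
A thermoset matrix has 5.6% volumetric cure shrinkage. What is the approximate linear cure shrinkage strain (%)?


Linear shrinkage ≈ vol_shrink/3 = 5.6/3 = 1.867%

1.867%


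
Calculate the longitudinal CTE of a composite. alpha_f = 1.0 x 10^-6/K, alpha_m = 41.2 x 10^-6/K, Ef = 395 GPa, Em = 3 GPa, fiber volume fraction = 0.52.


E1 = Ef*Vf + Em*(1-Vf) = 206.84
alpha_1 = (alpha_f*Ef*Vf + alpha_m*Em*(1-Vf))/E1 = 1.28 x 10^-6/K

1.28 x 10^-6/K


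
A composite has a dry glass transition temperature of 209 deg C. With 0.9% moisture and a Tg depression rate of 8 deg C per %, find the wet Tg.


Tg_wet = Tg_dry - k*moisture = 209 - 8*0.9 = 201.8 deg C

201.8 deg C


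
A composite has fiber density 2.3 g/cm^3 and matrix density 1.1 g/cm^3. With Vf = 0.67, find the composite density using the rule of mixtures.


rho_c = rho_f*Vf + rho_m*(1-Vf) = 2.3*0.67 + 1.1*0.33 = 1.904 g/cm^3

1.904 g/cm^3


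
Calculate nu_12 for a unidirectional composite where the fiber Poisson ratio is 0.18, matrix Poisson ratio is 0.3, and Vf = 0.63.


nu_12 = nu_f*Vf + nu_m*(1-Vf) = 0.18*0.63 + 0.3*0.37 = 0.2244

0.2244


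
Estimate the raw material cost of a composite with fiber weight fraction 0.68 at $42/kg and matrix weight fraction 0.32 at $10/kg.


Cost = cost_f*Wf + cost_m*Wm = 42*0.68 + 10*0.32 = $31.76/kg

$31.76/kg


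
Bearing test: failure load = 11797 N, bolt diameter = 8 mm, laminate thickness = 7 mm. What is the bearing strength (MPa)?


sigma_br = F/(d*h) = 11797/(8*7) = 210.7 MPa

210.7 MPa


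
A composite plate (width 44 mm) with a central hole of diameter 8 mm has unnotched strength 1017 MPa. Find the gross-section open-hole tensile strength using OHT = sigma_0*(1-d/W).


OHT = sigma_0*(1-d/W) = 1017*(1-8/44) = 832.1 MPa

832.1 MPa


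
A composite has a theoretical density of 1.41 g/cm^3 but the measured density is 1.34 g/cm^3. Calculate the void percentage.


Void% = (rho_theo - rho_actual)/rho_theo * 100 = (1.41 - 1.34)/1.41 * 100 = 4.96%

4.96%


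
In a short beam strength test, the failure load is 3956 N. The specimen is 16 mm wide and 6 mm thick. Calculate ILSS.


ILSS = 3F/(4bh) = 3*3956/(4*16*6) = 30.91 MPa

30.91 MPa


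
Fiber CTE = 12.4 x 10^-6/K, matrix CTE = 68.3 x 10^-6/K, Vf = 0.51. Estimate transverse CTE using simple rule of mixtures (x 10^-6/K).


alpha_2 = alpha_f*Vf + alpha_m*(1-Vf) = 12.4*0.51 + 68.3*0.49 = 39.8 x 10^-6/K

39.8 x 10^-6/K


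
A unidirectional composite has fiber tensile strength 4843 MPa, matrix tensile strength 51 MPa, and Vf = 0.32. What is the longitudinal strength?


sigma_1 = sigma_f*Vf + sigma_m*(1-Vf) = 4843*0.32 + 51*0.68 = 1584.4 MPa

1584.4 MPa


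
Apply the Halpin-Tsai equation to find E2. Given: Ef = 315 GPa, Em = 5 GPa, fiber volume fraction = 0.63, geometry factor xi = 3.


eta = (Ef/Em - 1)/(Ef/Em + xi) = (63.0 - 1)/(63.0 + 3) = 0.9394
E2 = Em*(1+xi*eta*Vf)/(1-eta*Vf) = 34.0 GPa

34.0 GPa


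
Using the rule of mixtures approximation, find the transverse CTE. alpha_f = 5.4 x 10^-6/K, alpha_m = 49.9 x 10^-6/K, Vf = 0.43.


alpha_2 = alpha_f*Vf + alpha_m*(1-Vf) = 5.4*0.43 + 49.9*0.57 = 30.8 x 10^-6/K

30.8 x 10^-6/K


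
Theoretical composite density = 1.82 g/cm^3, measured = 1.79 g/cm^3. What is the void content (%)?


Void% = (rho_theo - rho_actual)/rho_theo * 100 = (1.82 - 1.79)/1.82 * 100 = 1.65%

1.65%


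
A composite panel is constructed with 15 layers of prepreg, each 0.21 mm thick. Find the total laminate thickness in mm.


h = n * t_ply = 15 * 0.21 = 3.15 mm

3.15 mm


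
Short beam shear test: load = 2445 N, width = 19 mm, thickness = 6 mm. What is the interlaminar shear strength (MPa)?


ILSS = 3F/(4bh) = 3*2445/(4*19*6) = 16.09 MPa

16.09 MPa


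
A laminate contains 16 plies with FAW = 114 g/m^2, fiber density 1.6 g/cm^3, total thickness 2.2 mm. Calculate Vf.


Vf = n * FAW / (rho_f * h * 1000) = 16 * 114 / (1.6 * 2.2 * 1000) = 0.5182

0.5182


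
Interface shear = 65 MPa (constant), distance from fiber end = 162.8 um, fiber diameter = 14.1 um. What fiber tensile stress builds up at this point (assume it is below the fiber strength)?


Force balance: sigma_f * (pi*d^2/4) = tau * (pi*d) * x  ->  sigma_f = 4 * tau * x / d
sigma_f = 4 * 65 * 162.8 / 14.1 = 3002.0 MPa

3002.0 MPa


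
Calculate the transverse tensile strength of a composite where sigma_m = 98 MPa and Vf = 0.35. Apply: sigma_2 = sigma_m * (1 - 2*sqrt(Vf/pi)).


factor = 1 - 2*sqrt(0.35/pi) = 0.3324
sigma_2 = 98 * 0.3324 = 32.58 MPa

32.58 MPa


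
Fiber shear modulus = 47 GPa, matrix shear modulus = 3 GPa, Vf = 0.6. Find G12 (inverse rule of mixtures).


1/G12 = Vf/Gf + (1-Vf)/Gm = 0.6/47 + 0.4/3
G12 = 6.84 GPa

6.84 GPa


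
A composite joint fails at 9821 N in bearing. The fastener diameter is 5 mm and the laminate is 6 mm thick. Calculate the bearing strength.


sigma_br = F/(d*h) = 9821/(5*6) = 327.4 MPa

327.4 MPa


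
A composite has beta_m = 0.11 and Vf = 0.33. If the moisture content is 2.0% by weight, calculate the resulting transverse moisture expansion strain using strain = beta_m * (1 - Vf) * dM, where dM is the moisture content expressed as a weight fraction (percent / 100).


dM = 2.0/100 = 0.02
strain = beta_m * (1-Vf) * dM = 0.11 * 0.67 * 0.02 = 0.001474

0.001474


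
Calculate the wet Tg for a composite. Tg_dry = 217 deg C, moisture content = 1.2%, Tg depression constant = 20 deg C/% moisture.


Tg_wet = Tg_dry - k*moisture = 217 - 20*1.2 = 193.0 deg C

193.0 deg C


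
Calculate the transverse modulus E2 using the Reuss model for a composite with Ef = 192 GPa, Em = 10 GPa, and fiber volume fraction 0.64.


1/E2 = Vf/Ef + (1-Vf)/Em = 0.64/192 + 0.36/10
E2 = 25.42 GPa

25.42 GPa


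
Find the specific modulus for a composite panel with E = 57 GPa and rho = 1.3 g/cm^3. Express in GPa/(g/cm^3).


Specific stiffness = E/rho = 57/1.3 = 43.8 GPa/(g/cm^3)

43.8 GPa/(g/cm^3)


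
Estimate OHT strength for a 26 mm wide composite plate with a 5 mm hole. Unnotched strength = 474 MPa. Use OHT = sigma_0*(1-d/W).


OHT = sigma_0*(1-d/W) = 474*(1-5/26) = 382.8 MPa

382.8 MPa


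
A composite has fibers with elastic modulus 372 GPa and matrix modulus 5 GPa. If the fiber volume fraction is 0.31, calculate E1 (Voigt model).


E1 = Ef*Vf + Em*(1-Vf) = 372*0.31 + 5*0.69 = 118.77 GPa

118.77 GPa


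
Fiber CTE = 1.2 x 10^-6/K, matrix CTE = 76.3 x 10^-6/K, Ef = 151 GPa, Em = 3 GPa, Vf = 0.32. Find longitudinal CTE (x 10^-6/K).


E1 = Ef*Vf + Em*(1-Vf) = 50.36
alpha_1 = (alpha_f*Ef*Vf + alpha_m*Em*(1-Vf))/E1 = 4.24 x 10^-6/K

4.24 x 10^-6/K


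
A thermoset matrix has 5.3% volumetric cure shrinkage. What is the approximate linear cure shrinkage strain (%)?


Linear shrinkage ≈ vol_shrink/3 = 5.3/3 = 1.767%

1.767%


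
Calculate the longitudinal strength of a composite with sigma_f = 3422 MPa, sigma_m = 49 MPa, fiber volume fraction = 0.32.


sigma_1 = sigma_f*Vf + sigma_m*(1-Vf) = 3422*0.32 + 49*0.68 = 1128.4 MPa

1128.4 MPa


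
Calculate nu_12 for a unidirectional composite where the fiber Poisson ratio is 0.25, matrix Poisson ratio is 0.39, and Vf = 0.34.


nu_12 = nu_f*Vf + nu_m*(1-Vf) = 0.25*0.34 + 0.39*0.66 = 0.3424

0.3424


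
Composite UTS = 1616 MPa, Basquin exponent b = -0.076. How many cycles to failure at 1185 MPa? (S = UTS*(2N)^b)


N = 0.5 * (S/UTS)^(1/b) = 0.5 * (1185/1616)^(1/-0.076) = 29.6238 cycles

29.6238 cycles


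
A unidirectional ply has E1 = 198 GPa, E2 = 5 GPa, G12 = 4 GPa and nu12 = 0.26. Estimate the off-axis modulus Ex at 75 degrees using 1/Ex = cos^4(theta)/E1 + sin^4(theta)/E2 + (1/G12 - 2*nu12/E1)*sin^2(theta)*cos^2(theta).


cos^4(75) = 0.004487, sin^4(75) = 0.870513, sin^2(75)*cos^2(75) = 0.0625
1/G12 - 2*nu12/E1 = 1/4 - 2*0.26/198 = 0.247374 GPa^-1
1/Ex = 0.004487/198 + 0.870513/5 + 0.247374*0.0625 = 0.1895861 GPa^-1
Ex = 5.27 GPa

5.27 GPa


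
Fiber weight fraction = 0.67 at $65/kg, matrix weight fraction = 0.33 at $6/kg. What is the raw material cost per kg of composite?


Cost = cost_f*Wf + cost_m*Wm = 65*0.67 + 6*0.33 = $45.53/kg

$45.53/kg


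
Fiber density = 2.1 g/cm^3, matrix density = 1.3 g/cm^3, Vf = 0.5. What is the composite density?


rho_c = rho_f*Vf + rho_m*(1-Vf) = 2.1*0.5 + 1.3*0.5 = 1.7 g/cm^3

1.7 g/cm^3


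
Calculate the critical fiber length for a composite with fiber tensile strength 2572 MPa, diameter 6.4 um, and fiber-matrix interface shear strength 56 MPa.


Lc = sigma_f * d / (2 * tau_i) = 2572 * 6.4 / (2 * 56) = 147.0 um

147.0 um


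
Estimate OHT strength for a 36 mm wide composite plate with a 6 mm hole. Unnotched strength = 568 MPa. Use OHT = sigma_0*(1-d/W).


OHT = sigma_0*(1-d/W) = 568*(1-6/36) = 473.3 MPa

473.3 MPa


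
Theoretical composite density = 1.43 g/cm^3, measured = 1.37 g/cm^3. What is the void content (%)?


Void% = (rho_theo - rho_actual)/rho_theo * 100 = (1.43 - 1.37)/1.43 * 100 = 4.2%

4.2%


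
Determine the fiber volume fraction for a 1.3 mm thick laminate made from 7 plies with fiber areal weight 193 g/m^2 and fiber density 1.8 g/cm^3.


Vf = n * FAW / (rho_f * h * 1000) = 7 * 193 / (1.8 * 1.3 * 1000) = 0.5774

0.5774


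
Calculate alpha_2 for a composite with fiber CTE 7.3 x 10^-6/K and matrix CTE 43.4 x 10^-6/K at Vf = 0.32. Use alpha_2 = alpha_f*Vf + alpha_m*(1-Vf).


alpha_2 = alpha_f*Vf + alpha_m*(1-Vf) = 7.3*0.32 + 43.4*0.68 = 31.8 x 10^-6/K

31.8 x 10^-6/K


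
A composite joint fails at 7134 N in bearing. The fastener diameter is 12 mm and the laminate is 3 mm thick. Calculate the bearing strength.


sigma_br = F/(d*h) = 7134/(12*3) = 198.2 MPa

198.2 MPa


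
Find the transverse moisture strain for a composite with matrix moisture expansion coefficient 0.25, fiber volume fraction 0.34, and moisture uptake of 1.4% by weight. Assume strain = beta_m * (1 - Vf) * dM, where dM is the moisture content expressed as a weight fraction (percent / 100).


dM = 1.4/100 = 0.014
strain = beta_m * (1-Vf) * dM = 0.25 * 0.66 * 0.014 = 0.00231

0.00231


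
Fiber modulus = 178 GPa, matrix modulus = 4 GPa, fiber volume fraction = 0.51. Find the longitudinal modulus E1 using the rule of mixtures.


E1 = Ef*Vf + Em*(1-Vf) = 178*0.51 + 4*0.49 = 92.74 GPa

92.74 GPa


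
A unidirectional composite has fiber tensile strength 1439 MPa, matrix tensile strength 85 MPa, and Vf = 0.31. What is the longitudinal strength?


sigma_1 = sigma_f*Vf + sigma_m*(1-Vf) = 1439*0.31 + 85*0.69 = 504.7 MPa

504.7 MPa


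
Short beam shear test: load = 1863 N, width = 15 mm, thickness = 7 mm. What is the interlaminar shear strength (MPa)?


ILSS = 3F/(4bh) = 3*1863/(4*15*7) = 13.31 MPa

13.31 MPa


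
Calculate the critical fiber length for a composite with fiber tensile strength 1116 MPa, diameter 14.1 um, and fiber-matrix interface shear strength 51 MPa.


Lc = sigma_f * d / (2 * tau_i) = 1116 * 14.1 / (2 * 51) = 154.3 um

154.3 um


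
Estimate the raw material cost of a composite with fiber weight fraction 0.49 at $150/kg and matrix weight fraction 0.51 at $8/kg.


Cost = cost_f*Wf + cost_m*Wm = 150*0.49 + 8*0.51 = $77.58/kg

$77.58/kg


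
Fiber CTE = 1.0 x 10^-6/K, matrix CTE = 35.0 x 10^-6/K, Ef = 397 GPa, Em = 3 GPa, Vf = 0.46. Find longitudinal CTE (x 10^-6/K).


E1 = Ef*Vf + Em*(1-Vf) = 184.24
alpha_1 = (alpha_f*Ef*Vf + alpha_m*Em*(1-Vf))/E1 = 1.3 x 10^-6/K

1.3 x 10^-6/K


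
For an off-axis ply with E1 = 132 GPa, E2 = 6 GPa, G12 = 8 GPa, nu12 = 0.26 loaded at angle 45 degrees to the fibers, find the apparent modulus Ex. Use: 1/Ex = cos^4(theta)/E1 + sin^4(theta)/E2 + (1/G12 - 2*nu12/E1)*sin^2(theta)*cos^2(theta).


cos^4(45) = 0.25, sin^4(45) = 0.25, sin^2(45)*cos^2(45) = 0.25
1/G12 - 2*nu12/E1 = 1/8 - 2*0.26/132 = 0.121061 GPa^-1
1/Ex = 0.25/132 + 0.25/6 + 0.121061*0.25 = 0.0738258 GPa^-1
Ex = 13.55 GPa

13.55 GPa


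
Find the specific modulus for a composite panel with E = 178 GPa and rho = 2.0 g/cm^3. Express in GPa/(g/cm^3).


Specific stiffness = E/rho = 178/2.0 = 89.0 GPa/(g/cm^3)

89.0 GPa/(g/cm^3)


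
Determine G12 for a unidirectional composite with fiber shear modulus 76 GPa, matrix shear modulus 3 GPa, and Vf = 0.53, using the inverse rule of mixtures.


1/G12 = Vf/Gf + (1-Vf)/Gm = 0.53/76 + 0.47/3
G12 = 6.11 GPa

6.11 GPa


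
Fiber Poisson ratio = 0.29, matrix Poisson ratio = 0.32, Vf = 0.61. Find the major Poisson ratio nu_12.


nu_12 = nu_f*Vf + nu_m*(1-Vf) = 0.29*0.61 + 0.32*0.39 = 0.3017

0.3017


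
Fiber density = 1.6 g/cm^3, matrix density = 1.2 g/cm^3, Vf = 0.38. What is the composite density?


rho_c = rho_f*Vf + rho_m*(1-Vf) = 1.6*0.38 + 1.2*0.62 = 1.352 g/cm^3

1.352 g/cm^3


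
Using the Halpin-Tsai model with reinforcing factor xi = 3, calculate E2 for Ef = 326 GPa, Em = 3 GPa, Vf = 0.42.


eta = (Ef/Em - 1)/(Ef/Em + xi) = (108.6667 - 1)/(108.6667 + 3) = 0.9642
E2 = Em*(1+xi*eta*Vf)/(1-eta*Vf) = 11.17 GPa

11.17 GPa


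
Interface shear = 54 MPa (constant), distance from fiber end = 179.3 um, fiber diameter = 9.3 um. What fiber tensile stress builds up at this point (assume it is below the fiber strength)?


Force balance: sigma_f * (pi*d^2/4) = tau * (pi*d) * x  ->  sigma_f = 4 * tau * x / d
sigma_f = 4 * 54 * 179.3 / 9.3 = 4164.4 MPa

4164.4 MPa


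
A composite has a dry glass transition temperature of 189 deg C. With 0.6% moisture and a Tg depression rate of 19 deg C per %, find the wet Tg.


Tg_wet = Tg_dry - k*moisture = 189 - 19*0.6 = 177.6 deg C

177.6 deg C


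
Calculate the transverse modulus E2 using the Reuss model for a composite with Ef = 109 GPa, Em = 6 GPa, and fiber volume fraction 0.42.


1/E2 = Vf/Ef + (1-Vf)/Em = 0.42/109 + 0.58/6
E2 = 9.95 GPa

9.95 GPa


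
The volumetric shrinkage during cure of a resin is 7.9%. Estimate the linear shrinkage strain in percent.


Linear shrinkage ≈ vol_shrink/3 = 7.9/3 = 2.633%

2.633%


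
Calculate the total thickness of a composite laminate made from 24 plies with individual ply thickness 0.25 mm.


h = n * t_ply = 24 * 0.25 = 6.0 mm

6.0 mm


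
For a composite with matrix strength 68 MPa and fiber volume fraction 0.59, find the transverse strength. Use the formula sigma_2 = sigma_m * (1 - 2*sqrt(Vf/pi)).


factor = 1 - 2*sqrt(0.59/pi) = 0.1333
sigma_2 = 68 * 0.1333 = 9.06 MPa

9.06 MPa


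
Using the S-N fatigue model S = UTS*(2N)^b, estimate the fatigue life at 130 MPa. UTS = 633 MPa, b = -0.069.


N = 0.5 * (S/UTS)^(1/b) = 0.5 * (130/633)^(1/-0.069) = 4.5937e+09 cycles

4.5937e+09 cycles


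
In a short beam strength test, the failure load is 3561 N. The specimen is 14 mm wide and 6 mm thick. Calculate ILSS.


ILSS = 3F/(4bh) = 3*3561/(4*14*6) = 31.79 MPa

31.79 MPa


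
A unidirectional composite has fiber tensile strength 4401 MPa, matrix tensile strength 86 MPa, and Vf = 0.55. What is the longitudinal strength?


sigma_1 = sigma_f*Vf + sigma_m*(1-Vf) = 4401*0.55 + 86*0.45 = 2459.3 MPa

2459.3 MPa


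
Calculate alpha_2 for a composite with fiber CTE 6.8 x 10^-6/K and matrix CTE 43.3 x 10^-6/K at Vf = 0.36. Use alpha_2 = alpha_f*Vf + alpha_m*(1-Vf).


alpha_2 = alpha_f*Vf + alpha_m*(1-Vf) = 6.8*0.36 + 43.3*0.64 = 30.2 x 10^-6/K

30.2 x 10^-6/K


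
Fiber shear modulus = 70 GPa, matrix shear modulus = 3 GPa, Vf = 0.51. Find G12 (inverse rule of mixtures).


1/G12 = Vf/Gf + (1-Vf)/Gm = 0.51/70 + 0.49/3
G12 = 5.86 GPa

5.86 GPa


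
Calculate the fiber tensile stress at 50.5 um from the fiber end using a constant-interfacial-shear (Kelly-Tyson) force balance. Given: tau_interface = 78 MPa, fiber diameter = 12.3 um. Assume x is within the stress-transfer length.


Force balance: sigma_f * (pi*d^2/4) = tau * (pi*d) * x  ->  sigma_f = 4 * tau * x / d
sigma_f = 4 * 78 * 50.5 / 12.3 = 1281.0 MPa

1281.0 MPa


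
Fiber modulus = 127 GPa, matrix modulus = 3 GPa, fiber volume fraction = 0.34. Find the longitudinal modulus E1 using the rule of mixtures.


E1 = Ef*Vf + Em*(1-Vf) = 127*0.34 + 3*0.66 = 45.16 GPa

45.16 GPa


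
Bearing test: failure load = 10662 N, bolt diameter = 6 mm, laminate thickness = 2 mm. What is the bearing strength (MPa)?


sigma_br = F/(d*h) = 10662/(6*2) = 888.5 MPa

888.5 MPa


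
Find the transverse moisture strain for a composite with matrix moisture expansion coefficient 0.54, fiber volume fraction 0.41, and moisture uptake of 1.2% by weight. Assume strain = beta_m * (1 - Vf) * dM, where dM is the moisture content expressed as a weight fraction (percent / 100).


dM = 1.2/100 = 0.012
strain = beta_m * (1-Vf) * dM = 0.54 * 0.59 * 0.012 = 0.0038232

0.0038232


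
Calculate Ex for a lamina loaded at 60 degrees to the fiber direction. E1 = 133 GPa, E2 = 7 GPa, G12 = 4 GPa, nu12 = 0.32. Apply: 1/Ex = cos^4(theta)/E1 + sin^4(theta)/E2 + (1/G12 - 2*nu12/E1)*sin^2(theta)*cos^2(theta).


cos^4(60) = 0.0625, sin^4(60) = 0.5625, sin^2(60)*cos^2(60) = 0.1875
1/G12 - 2*nu12/E1 = 1/4 - 2*0.32/133 = 0.245188 GPa^-1
1/Ex = 0.0625/133 + 0.5625/7 + 0.245188*0.1875 = 0.1267998 GPa^-1
Ex = 7.89 GPa

7.89 GPa


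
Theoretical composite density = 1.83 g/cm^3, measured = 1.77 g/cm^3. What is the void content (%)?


Void% = (rho_theo - rho_actual)/rho_theo * 100 = (1.83 - 1.77)/1.83 * 100 = 3.28%

3.28%


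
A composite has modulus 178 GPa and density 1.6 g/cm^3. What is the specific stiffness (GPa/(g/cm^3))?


Specific stiffness = E/rho = 178/1.6 = 111.3 GPa/(g/cm^3)

111.3 GPa/(g/cm^3)


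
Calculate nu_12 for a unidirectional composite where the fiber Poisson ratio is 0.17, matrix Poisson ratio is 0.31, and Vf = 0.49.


nu_12 = nu_f*Vf + nu_m*(1-Vf) = 0.17*0.49 + 0.31*0.51 = 0.2414

0.2414


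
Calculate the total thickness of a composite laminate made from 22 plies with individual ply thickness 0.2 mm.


h = n * t_ply = 22 * 0.2 = 4.4 mm

4.4 mm


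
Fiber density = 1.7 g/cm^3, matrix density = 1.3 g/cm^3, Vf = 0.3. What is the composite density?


rho_c = rho_f*Vf + rho_m*(1-Vf) = 1.7*0.3 + 1.3*0.7 = 1.42 g/cm^3

1.42 g/cm^3


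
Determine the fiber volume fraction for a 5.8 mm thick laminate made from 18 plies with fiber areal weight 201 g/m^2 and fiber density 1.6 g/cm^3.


Vf = n * FAW / (rho_f * h * 1000) = 18 * 201 / (1.6 * 5.8 * 1000) = 0.3899

0.3899


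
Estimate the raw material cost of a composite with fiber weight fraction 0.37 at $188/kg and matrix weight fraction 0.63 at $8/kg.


Cost = cost_f*Wf + cost_m*Wm = 188*0.37 + 8*0.63 = $74.6/kg

$74.6/kg


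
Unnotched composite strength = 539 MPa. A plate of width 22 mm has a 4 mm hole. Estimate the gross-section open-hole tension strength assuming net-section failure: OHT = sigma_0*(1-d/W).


OHT = sigma_0*(1-d/W) = 539*(1-4/22) = 441.0 MPa

441.0 MPa


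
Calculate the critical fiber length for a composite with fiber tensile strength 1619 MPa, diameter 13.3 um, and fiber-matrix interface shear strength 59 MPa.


Lc = sigma_f * d / (2 * tau_i) = 1619 * 13.3 / (2 * 59) = 182.5 um

182.5 um


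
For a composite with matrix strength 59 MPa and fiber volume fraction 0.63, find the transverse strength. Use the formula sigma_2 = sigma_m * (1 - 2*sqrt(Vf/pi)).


factor = 1 - 2*sqrt(0.63/pi) = 0.1044
sigma_2 = 59 * 0.1044 = 6.16 MPa

6.16 MPa


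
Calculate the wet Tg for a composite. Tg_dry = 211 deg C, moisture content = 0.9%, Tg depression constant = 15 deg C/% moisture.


Tg_wet = Tg_dry - k*moisture = 211 - 15*0.9 = 197.5 deg C

197.5 deg C


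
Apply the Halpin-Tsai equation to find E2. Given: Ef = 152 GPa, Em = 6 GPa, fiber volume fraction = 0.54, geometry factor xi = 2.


eta = (Ef/Em - 1)/(Ef/Em + xi) = (25.3333 - 1)/(25.3333 + 2) = 0.8902
E2 = Em*(1+xi*eta*Vf)/(1-eta*Vf) = 22.66 GPa

22.66 GPa


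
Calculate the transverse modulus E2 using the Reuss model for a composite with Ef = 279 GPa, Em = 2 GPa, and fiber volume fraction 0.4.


1/E2 = Vf/Ef + (1-Vf)/Em = 0.4/279 + 0.6/2
E2 = 3.32 GPa

3.32 GPa


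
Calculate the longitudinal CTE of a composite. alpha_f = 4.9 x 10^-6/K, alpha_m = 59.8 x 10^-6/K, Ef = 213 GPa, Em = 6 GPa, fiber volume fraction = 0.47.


E1 = Ef*Vf + Em*(1-Vf) = 103.29
alpha_1 = (alpha_f*Ef*Vf + alpha_m*Em*(1-Vf))/E1 = 6.59 x 10^-6/K

6.59 x 10^-6/K


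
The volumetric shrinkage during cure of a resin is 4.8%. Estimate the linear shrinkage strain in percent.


Linear shrinkage ≈ vol_shrink/3 = 4.8/3 = 1.6%

1.6%


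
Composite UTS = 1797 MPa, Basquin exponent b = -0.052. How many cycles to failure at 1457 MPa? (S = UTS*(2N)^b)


N = 0.5 * (S/UTS)^(1/b) = 0.5 * (1457/1797)^(1/-0.052) = 28.2275 cycles

28.2275 cycles


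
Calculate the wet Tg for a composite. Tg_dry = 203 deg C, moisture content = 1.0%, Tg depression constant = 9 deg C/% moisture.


Tg_wet = Tg_dry - k*moisture = 203 - 9*1.0 = 194.0 deg C

194.0 deg C


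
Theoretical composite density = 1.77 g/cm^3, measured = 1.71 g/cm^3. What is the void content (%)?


Void% = (rho_theo - rho_actual)/rho_theo * 100 = (1.77 - 1.71)/1.77 * 100 = 3.39%

3.39%


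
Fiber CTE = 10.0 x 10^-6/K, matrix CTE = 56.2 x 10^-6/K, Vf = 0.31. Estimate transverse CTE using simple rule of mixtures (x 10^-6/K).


alpha_2 = alpha_f*Vf + alpha_m*(1-Vf) = 10.0*0.31 + 56.2*0.69 = 41.9 x 10^-6/K

41.9 x 10^-6/K


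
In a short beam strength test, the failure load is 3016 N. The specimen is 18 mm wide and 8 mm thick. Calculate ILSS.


ILSS = 3F/(4bh) = 3*3016/(4*18*8) = 15.71 MPa

15.71 MPa


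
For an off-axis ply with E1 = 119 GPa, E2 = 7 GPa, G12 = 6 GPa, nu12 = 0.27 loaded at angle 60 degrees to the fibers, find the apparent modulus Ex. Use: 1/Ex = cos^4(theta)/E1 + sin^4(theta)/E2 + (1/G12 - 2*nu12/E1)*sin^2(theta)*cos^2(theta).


cos^4(60) = 0.0625, sin^4(60) = 0.5625, sin^2(60)*cos^2(60) = 0.1875
1/G12 - 2*nu12/E1 = 1/6 - 2*0.27/119 = 0.162129 GPa^-1
1/Ex = 0.0625/119 + 0.5625/7 + 0.162129*0.1875 = 0.1112815 GPa^-1
Ex = 8.99 GPa

8.99 GPa


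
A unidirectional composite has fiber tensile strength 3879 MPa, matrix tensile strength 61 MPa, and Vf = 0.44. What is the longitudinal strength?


sigma_1 = sigma_f*Vf + sigma_m*(1-Vf) = 3879*0.44 + 61*0.56 = 1740.9 MPa

1740.9 MPa


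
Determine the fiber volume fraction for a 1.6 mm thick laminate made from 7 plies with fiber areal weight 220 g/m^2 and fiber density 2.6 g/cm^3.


Vf = n * FAW / (rho_f * h * 1000) = 7 * 220 / (2.6 * 1.6 * 1000) = 0.3702

0.3702
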